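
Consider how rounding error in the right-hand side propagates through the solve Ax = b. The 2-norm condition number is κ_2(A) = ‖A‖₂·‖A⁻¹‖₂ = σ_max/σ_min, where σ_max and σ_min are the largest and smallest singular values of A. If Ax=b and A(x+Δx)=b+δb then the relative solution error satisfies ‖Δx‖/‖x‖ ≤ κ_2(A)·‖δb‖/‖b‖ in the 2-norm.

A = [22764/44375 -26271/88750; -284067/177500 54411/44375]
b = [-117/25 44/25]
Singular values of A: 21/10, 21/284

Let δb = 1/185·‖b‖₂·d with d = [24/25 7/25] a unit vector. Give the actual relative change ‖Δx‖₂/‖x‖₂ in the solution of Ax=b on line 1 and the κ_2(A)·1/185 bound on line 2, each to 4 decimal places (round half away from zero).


0.0068
0.1535

σ_max = 21/10, σ_min = 21/284
condition number: (21/10) ÷ (21/284) = 28.4000
κ_2(A)·‖δb‖/‖b‖ = 0.1535
solve Ax = b  →  x = [-33.6000 -42.4190]
‖b‖₂ = 5.0000 and ‖x‖₂ = 54.1141
δb = ε·‖b‖·d = [0.0259 0.0076]; solving A·Δx = δb gives ‖Δx‖ = 0.3655
realised ‖Δx‖/‖x‖ = 0.0068
tightness: 0.0068 against a bound of 0.1535 (unrounded ratio ≈ 0.0440)


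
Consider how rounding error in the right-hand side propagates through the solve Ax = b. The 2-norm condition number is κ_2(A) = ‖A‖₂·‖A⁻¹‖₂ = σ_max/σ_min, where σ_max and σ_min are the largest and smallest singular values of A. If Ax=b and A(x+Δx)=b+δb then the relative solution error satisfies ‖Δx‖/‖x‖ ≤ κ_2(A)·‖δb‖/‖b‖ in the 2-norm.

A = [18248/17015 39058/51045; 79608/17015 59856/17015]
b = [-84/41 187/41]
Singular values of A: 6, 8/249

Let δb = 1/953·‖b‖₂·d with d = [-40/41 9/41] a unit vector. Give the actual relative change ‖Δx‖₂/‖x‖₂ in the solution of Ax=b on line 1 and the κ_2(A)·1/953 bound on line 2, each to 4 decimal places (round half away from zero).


from the listed singular values, σ₁ = 6, σ_n = 8/249
κ_2(A) = 6 / (8/249) = 186.7500
perturbation bound = 186.7500·1/953 = 0.1960
solve Ax = b  →  x = [-55.4917 75.1000]
2-norm of b is 5.0000; of x, 93.3774
δb = ε·‖b‖·d = [-0.0051 0.0012]; solving A·Δx = δb gives ‖Δx‖ = 0.1633
dividing the unrounded norms, ‖Δx‖/‖x‖ = 0.0017
realised/bound (from unrounded values) ≈ 0.0089

0.0017
0.1960


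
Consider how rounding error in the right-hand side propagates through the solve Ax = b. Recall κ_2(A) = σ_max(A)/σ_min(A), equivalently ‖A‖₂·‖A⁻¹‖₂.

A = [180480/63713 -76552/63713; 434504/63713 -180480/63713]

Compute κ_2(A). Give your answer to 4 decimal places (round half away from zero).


377.0000

form AᵀA = [1309862464/24019801 -545771520/24019801; -545771520/24019801 227415616/24019801] with trace 9096320/142129 and determinant 4096/142129
λ_max, λ_min = (9096320/142129 ± √82740708900864/20200652641)/2 = 64, 64/142129
so κ_2 = √(64 / (64/142129)) = 377.0000


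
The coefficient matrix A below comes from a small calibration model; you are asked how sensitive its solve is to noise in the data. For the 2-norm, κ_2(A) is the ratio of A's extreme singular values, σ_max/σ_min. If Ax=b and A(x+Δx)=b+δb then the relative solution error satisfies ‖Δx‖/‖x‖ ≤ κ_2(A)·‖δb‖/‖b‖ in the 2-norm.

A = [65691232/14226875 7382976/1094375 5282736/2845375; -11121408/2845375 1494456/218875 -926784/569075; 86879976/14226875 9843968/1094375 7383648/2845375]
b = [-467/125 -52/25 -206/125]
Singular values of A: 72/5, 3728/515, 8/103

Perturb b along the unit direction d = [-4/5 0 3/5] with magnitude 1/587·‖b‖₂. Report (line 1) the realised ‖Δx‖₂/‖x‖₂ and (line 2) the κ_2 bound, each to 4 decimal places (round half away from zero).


0.0039
0.3158

from the listed singular values, σ₁ = 72/5, σ_n = 8/103
κ = σ_max/σ_min = (72/5)/(8/103) = 185.4000
bound on ‖Δx‖/‖x‖: κ·ε = 185.4000·1/587 = 0.3158
solve Ax = b  →  x = [-9.9120 -0.3101 23.7658]
‖b‖₂ = 4.5826 and ‖x‖₂ = 25.7519
Δx = A⁻¹·δb where δb = 1/587·4.5826·d; ‖Δx‖ = 0.1005
relative error = 0.0039
realised/bound (from unrounded values) ≈ 0.0124


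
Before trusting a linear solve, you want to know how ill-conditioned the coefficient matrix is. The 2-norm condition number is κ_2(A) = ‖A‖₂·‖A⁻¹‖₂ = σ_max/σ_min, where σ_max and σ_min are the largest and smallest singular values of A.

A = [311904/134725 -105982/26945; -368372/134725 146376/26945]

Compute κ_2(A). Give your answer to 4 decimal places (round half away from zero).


31.7000

form AᵀA = [9319281424/726033025 -3479081184/145206605; -3479081184/145206605 1306324708/29041321] with trace 145250516/2512225 and determinant 8340544/2512225
solving λ² − 145250516/2512225·λ + 8340544/2512225 = 0 gives λ = 1444/25, 5776/100489
κ_2(A) = √(λ_max/λ_min) = √((1444/25) / (5776/100489)) = 31.7000


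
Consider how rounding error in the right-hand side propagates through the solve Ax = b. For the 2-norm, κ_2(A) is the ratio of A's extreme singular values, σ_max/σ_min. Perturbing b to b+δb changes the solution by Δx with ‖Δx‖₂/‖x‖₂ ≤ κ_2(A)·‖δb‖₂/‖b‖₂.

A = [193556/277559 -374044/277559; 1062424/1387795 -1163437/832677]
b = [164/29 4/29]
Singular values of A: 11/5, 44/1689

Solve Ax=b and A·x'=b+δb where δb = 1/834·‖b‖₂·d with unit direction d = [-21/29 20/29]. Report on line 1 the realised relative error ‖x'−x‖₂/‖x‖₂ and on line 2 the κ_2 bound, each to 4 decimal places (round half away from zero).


σ_max = 11/5, σ_min = 44/1689
condition number: (11/5) ÷ (44/1689) = 84.4500
worst-case relative error ≤ 84.4500 × 1/834 = 0.1013
solve Ax = b  →  x = [-134.6257 -73.8610]
‖b‖₂ = 5.6569 and ‖x‖₂ = 153.5562
re-solving with b+δb shifts x by Δx of norm 0.2604
realised ‖Δx‖/‖x‖ = 0.0017
tightness: 0.0017 against a bound of 0.1013 (unrounded ratio ≈ 0.0167)

0.0017
0.1013


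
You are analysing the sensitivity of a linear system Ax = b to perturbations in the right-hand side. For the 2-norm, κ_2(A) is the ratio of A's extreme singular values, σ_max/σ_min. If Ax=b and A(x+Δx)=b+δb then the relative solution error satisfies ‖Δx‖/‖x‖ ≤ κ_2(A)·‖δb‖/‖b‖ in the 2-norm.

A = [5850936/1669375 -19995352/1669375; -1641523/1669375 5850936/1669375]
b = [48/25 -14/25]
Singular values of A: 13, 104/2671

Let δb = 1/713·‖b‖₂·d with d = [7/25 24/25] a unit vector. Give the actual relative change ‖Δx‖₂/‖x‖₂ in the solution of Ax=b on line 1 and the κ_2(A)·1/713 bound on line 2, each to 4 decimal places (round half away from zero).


0.4683
0.4683

from the listed singular values, σ₁ = 13, σ_n = 104/2671
κ_2(A) = 13 / (104/2671) = 333.8750
bound on ‖Δx‖/‖x‖: κ·ε = 333.8750·1/713 = 0.4683
solve Ax = b  →  x = [0.0431 -0.1477]
2-norm of b is 2.0000; of x, 0.1538
re-solving with b+δb shifts x by Δx of norm 0.0720
dividing the unrounded norms, ‖Δx‖/‖x‖ = 0.4683
tightness: 0.4683 against a bound of 0.4683; the bound is attained (ratio 1)


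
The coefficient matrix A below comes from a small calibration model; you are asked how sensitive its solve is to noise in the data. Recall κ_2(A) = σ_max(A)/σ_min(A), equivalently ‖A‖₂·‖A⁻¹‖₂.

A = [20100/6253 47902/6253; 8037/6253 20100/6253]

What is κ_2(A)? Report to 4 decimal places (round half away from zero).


166.5000

AᵀA = [2772801/231361 6653100/231361; 6653100/231361 15968116/231361]; tr = 110893/1369, det = 324/1369
char-poly roots: 81 and 4/1369
κ_2(A) = √(λ_max/λ_min) = √(81 / (4/1369)) = 166.5000


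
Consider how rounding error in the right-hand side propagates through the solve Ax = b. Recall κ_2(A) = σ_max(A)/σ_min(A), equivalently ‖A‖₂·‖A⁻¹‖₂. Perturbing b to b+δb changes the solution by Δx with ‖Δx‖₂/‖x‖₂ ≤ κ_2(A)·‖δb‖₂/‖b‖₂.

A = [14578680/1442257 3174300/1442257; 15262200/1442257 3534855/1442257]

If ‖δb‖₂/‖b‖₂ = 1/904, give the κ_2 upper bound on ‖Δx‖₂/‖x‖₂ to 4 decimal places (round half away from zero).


AᵀA = [529694006400/2473371289 119175705000/2473371289; 119175705000/2473371289 26838740025/2473371289]; tr = 331072425/1471369, det = 3240000/1471369
λ_max, λ_min = (331072425/1471369 ± √109589881653140625/2164926734161)/2 = 225, 14400/1471369
so κ_2 = √(225 / (14400/1471369)) = 151.6250
bound on ‖Δx‖/‖x‖: κ·ε = 151.6250·1/904 = 0.1677

0.1677


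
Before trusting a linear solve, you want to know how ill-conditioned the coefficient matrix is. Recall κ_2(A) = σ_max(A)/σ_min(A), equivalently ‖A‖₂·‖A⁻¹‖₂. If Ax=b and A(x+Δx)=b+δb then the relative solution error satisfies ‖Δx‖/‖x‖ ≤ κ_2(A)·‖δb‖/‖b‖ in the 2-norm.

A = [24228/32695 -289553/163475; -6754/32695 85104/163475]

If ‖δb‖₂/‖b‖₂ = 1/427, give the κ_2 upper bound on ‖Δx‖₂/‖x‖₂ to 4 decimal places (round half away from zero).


M = AᵀA = [1946500/3289117 -4670820/3289117; -4670820/3289117 11210293/3289117]. tr(M)=1012061/253009, det(M)=100/253009
λ_max, λ_min = (1012061/253009 ± √1024166264121/64013554081)/2 = 4, 25/253009
σ_max=√4=2, σ_min=√(25/253009)=(5/503) → κ = 201.2000
κ_2(A)·‖δb‖/‖b‖ = 0.4712

0.4712


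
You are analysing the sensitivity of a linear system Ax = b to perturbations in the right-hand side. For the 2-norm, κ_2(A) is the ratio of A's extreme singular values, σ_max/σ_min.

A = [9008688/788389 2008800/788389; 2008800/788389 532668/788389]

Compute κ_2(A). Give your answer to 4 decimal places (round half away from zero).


117.2500

M = AᵀA = [50679201024/369754441 11401948800/369754441; 11401948800/369754441 2569311504/369754441]. tr(M)=31676688/219961, det(M)=331776/219961
λ_max, λ_min = (31676688/219961 ± √1003120651526400/48382841521)/2 = 144, 2304/219961
κ_2(A) = √(λ_max/λ_min) = √(144 / (2304/219961)) = 117.2500


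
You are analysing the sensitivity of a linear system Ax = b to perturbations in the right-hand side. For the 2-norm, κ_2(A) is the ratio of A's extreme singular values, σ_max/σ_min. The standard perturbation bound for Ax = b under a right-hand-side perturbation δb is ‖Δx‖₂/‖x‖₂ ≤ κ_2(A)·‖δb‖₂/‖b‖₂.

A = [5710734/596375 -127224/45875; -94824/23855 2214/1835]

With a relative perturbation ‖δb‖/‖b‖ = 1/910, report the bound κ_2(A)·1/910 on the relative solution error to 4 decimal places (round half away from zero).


AᵀA = [226226196324/2104515625 -65981164032/2104515625; -65981164032/2104515625 19249568676/2104515625]; tr = 392761224/3367225, det = 944784/3367225
λ_max, λ_min = (392761224/3367225 ± √154248653876760576/11338204200625)/2 = 2916/25, 324/134689
κ = σ_max/σ_min = (54/5)/(18/367) = 220.2000
perturbation bound = 220.2000·1/910 = 0.2420

0.2420


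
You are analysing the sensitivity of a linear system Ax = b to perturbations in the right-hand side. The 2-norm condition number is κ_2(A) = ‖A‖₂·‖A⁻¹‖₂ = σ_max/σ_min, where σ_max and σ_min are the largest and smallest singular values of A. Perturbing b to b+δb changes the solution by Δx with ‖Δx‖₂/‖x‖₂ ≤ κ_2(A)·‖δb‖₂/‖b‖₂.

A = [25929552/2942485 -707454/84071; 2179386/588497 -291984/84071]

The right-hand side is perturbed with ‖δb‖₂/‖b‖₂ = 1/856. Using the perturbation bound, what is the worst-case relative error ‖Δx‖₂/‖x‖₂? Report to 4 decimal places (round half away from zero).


0.3647

AᵀA = [161412926004/1766622725 -4392102528/50474935; -4392102528/50474935 119515572/1442141]; tr = 10614465576/60918025, det = 18974736/60918025
char-poly roots: 4356/25 and 4356/2436721
so κ_2 = √((4356/25) / (4356/2436721)) = 312.2000
worst-case relative error ≤ 312.2000 × 1/856 = 0.3647


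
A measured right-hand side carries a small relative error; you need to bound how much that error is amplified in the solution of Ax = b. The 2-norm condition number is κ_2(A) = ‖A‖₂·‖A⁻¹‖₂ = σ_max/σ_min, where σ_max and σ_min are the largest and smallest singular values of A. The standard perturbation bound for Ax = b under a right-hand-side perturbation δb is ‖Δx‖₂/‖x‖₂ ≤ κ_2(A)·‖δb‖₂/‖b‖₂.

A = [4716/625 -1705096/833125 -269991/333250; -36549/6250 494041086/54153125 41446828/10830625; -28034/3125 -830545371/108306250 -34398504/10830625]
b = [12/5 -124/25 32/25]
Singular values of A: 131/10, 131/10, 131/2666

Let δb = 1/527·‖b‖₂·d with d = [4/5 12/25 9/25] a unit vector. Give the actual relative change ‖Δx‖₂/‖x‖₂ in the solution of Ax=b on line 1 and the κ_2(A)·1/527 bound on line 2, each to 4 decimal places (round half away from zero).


0.5059
0.5059

from the listed singular values, σ₁ = 131/10, σ_n = 131/2666
κ_2(A) = (131/10) / (131/2666) = 266.6000
worst-case relative error ≤ 266.6000 × 1/527 = 0.5059
solve Ax = b  →  x = [0.2076 -0.3495 -0.1456]
‖b‖ = 5.6569, ‖x‖ = 0.4318
δb = ε·‖b‖·d = [0.0086 0.0052 0.0039]; solving A·Δx = δb gives ‖Δx‖ = 0.2185
dividing the unrounded norms, ‖Δx‖/‖x‖ = 0.5059
so the bound is sharp here: realised error equals the bound


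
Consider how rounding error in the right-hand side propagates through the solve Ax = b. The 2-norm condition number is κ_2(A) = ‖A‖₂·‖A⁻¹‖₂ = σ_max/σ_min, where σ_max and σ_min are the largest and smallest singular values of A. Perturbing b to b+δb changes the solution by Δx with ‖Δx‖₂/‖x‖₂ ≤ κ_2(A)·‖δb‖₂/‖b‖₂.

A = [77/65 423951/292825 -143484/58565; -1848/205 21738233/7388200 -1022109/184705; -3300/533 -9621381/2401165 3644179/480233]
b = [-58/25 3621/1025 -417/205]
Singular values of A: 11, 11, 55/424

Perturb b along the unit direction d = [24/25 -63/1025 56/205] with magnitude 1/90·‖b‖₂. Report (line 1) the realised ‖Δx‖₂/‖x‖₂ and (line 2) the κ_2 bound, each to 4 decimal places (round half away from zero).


0.0174
0.9422

largest singular value 11, smallest 55/424
κ = σ_max/σ_min = 11/(55/424) = 84.8000
worst-case relative error ≤ 84.8000 × 1/90 = 0.9422
solve Ax = b  →  x = [-0.1818 -20.2781 -11.1241]
‖b‖₂ = 4.6904 and ‖x‖₂ = 23.1296
re-solving with b+δb shifts x by Δx of norm 0.4018
dividing the unrounded norms, ‖Δx‖/‖x‖ = 0.0174
tightness: 0.0174 against a bound of 0.9422 (unrounded ratio ≈ 0.0184)


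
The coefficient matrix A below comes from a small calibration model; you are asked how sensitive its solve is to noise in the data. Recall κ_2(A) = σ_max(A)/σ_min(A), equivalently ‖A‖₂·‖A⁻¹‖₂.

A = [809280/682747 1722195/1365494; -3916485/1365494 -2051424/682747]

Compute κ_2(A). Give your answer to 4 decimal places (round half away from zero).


AᵀA = [106263853425/11032981444 27893814480/2758245361; 27893814480/2758245361 117155723841/11032981444]; tr = 132829713/6559442, det = 164025/52475536
λ_max, λ_min = (132829713/6559442 ± √4410798674856336/10756569837841)/2 = 81/4, 2025/13118884
so κ_2 = √((81/4) / (2025/13118884)) = 362.2000

362.2000


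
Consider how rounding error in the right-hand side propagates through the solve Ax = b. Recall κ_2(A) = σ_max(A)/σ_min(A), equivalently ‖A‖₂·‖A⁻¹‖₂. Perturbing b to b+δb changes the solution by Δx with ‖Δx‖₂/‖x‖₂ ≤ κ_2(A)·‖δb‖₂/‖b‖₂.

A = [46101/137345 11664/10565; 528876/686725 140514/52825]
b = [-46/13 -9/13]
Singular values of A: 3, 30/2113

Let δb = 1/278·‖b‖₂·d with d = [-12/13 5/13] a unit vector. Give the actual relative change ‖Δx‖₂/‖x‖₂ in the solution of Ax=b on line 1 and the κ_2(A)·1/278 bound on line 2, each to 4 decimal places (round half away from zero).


from the listed singular values, σ₁ = 3, σ_n = 30/2113
κ = σ_max/σ_min = 3/(30/2113) = 211.3000
bound on ‖Δx‖/‖x‖: κ·ε = 211.3000·1/278 = 0.7601
solve Ax = b  →  x = [-203.0347 58.5240]
2-norm of b is 3.6056; of x, 211.3011
δb = ε·‖b‖·d = [-0.0120 0.0050]; solving A·Δx = δb gives ‖Δx‖ = 0.9135
relative error = 0.0043
so the bound overstates the realised error by a factor of ≈ 175.8131 (computed from the unrounded values)

0.0043
0.7601


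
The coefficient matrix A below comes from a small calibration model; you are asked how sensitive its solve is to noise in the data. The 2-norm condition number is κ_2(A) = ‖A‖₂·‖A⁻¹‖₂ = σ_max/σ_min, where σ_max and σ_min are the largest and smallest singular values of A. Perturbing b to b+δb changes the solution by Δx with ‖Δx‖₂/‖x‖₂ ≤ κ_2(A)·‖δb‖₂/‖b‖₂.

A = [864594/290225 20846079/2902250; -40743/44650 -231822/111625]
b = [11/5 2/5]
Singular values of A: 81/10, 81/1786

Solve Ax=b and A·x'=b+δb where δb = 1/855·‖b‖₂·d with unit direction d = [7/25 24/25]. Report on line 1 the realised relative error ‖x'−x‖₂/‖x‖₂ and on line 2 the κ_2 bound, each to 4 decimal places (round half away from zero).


0.0026
0.2089

largest singular value 81/10, smallest 81/1786
κ_2(A) = (81/10) / (81/1786) = 178.6000
bound on ‖Δx‖/‖x‖: κ·ε = 178.6000·1/855 = 0.2089
solve Ax = b  →  x = [-20.2583 8.7085]
2-norm of b is 2.2361; of x, 22.0508
re-solving with b+δb shifts x by Δx of norm 0.0577
dividing the unrounded norms, ‖Δx‖/‖x‖ = 0.0026
tightness: 0.0026 against a bound of 0.2089 (unrounded ratio ≈ 0.0125)


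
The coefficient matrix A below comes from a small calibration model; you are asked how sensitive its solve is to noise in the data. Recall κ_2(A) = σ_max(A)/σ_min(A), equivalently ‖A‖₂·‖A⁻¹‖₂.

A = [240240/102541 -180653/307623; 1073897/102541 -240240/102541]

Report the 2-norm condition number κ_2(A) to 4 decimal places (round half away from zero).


M = AᵀA = [720386689/6255001 -162081920/6255001; -162081920/6255001 328419289/56295009]. tr(M)=4052290/33489, det(M)=14641/33489
eigenvalues of AᵀA: λ = (tr ± √(tr²−4·det))/2 = 121, 121/33489
κ = σ_max/σ_min = 11/(11/183) = 183.0000

183.0000


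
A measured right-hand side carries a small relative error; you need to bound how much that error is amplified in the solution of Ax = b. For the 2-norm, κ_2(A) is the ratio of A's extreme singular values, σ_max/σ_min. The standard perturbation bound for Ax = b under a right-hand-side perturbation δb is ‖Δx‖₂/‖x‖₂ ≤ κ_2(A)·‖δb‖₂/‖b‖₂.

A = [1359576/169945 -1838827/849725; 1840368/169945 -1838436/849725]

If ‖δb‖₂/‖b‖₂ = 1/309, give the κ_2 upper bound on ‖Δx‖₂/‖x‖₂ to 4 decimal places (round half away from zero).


0.1006

M = AᵀA = [209416051008/1155252121 -235336953672/5776260605; -235336953672/5776260605 270445266481/28881303025]. tr(M)=3275340001/17181025, det(M)=644753664/17181025
solving λ² − 3275340001/17181025·λ + 644753664/17181025 = 0 gives λ = 4761/25, 135424/687241
so κ_2 = √((4761/25) / (135424/687241)) = 31.0875
bound on ‖Δx‖/‖x‖: κ·ε = 31.0875·1/309 = 0.1006


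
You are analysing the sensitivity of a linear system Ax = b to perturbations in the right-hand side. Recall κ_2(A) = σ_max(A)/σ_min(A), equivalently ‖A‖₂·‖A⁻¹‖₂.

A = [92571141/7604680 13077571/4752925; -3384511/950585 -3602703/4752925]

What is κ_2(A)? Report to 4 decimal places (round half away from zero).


296.7680

AᵀA = [372101227497025/2313246316096 10465222179555/289155789512; 10465222179555/289155789512 294403731466/36144473689]; tr = 232565774129/1376113216, det = 446265625/1376113216
eigenvalues of AᵀA: λ = (tr ± √(tr²−4·det))/2 = 169, 2640625/1376113216
κ_2(A) = √(λ_max/λ_min) = √(169 / (2640625/1376113216)) = 296.7680


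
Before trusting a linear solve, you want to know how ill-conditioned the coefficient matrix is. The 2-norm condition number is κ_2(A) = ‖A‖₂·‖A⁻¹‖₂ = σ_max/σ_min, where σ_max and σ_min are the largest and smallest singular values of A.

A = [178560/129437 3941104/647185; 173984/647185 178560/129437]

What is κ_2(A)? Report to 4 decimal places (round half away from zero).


AᵀA = [492184576/249166225 87422976/9966649; 87422976/9966649 9714094336/249166225]; tr = 6071552/148225, det = 262144/3705625
λ_max, λ_min = (6071552/148225 ± √1474301067264/878826025)/2 = 1024/25, 256/148225
σ_max=√(1024/25)=(32/5), σ_min=√(256/148225)=(16/385) → κ = 154.0000

154.0000


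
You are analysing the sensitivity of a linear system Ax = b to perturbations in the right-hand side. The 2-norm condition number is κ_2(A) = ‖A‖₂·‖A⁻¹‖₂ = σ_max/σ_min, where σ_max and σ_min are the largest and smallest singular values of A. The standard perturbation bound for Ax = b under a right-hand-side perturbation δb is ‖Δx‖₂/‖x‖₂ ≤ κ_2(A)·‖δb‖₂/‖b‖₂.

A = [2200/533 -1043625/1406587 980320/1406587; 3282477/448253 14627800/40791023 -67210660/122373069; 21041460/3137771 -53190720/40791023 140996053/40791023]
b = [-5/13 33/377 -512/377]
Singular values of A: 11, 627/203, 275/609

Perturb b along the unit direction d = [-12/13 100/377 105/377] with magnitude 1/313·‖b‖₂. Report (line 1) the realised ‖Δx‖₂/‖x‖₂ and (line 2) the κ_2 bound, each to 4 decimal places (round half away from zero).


0.0298
0.0778

largest singular value 11, smallest 275/609
κ_2(A) = 11 / (275/609) = 24.3600
bound on ‖Δx‖/‖x‖: κ·ε = 24.3600·1/313 = 0.0778
solve Ax = b  →  x = [-0.0176 0.1292 -0.3100]
‖b‖₂ = 1.4142 and ‖x‖₂ = 0.3363
δb = ε·‖b‖·d = [-0.0042 0.0012 0.0013]; solving A·Δx = δb gives ‖Δx‖ = 0.0100
dividing the unrounded norms, ‖Δx‖/‖x‖ = 0.0298
realised/bound (from unrounded values) ≈ 0.3823


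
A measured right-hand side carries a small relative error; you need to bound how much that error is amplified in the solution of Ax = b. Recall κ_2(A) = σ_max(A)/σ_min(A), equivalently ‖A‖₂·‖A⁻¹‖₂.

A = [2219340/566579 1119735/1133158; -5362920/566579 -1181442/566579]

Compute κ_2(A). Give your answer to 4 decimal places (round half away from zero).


form AᵀA = [199327698000/1899477889 44843285610/1899477889; 44843285610/1899477889 40455782649/7597911556] with trace 498373929/4519876 and determinant 1587600/1129969
char-poly roots: 441/4 and 14400/1129969
so κ_2 = √((441/4) / (14400/1129969)) = 93.0125

93.0125


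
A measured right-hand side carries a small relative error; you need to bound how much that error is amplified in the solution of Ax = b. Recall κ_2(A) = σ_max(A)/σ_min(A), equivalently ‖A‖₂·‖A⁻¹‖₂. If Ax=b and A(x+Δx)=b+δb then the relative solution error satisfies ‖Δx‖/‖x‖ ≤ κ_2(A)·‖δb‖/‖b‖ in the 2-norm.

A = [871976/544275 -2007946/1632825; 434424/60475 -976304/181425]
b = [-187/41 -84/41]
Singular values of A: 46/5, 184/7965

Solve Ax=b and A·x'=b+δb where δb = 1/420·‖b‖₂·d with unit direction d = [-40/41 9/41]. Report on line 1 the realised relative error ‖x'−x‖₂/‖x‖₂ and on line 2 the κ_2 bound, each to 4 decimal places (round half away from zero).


from the listed singular values, σ₁ = 46/5, σ_n = 184/7965
κ = σ_max/σ_min = (46/5)/(184/7965) = 398.2500
bound on ‖Δx‖/‖x‖: κ·ε = 398.2500·1/420 = 0.9482
solve Ax = b  →  x = [103.6304 138.7174]
2-norm of b is 5.0000; of x, 173.1525
re-solving with b+δb shifts x by Δx of norm 0.5153
relative error = 0.0030
realised/bound (from unrounded values) ≈ 0.0031

0.0030
0.9482


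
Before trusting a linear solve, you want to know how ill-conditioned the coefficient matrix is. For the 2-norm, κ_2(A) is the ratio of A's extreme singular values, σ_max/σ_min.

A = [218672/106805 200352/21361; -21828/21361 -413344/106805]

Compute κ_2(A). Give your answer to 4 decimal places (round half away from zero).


M = AᵀA = [59728983184/11407308025 52833845376/2281461605; 52833845376/2281461605 1174376359936/11407308025]. tr(M)=146829904/1357205, det(M)=467943424/169650625
eigenvalues of AᵀA: λ = (tr ± √(tr²−4·det))/2 = 2704/25, 173056/6786025
κ_2(A) = √(λ_max/λ_min) = √((2704/25) / (173056/6786025)) = 65.1250

65.1250


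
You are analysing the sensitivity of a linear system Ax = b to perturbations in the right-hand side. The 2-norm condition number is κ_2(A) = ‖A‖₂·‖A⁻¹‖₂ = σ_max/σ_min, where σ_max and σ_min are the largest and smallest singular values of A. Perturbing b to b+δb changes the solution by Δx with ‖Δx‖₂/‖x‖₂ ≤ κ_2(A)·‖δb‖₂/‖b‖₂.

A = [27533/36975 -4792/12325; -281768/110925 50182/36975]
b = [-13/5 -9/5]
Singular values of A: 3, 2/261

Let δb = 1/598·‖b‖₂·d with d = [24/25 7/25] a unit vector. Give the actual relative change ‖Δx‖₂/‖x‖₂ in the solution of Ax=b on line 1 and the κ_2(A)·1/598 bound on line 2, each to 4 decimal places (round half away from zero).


0.0018
0.6547

σ_max = 3, σ_min = 2/261
κ = σ_max/σ_min = 3/(2/261) = 391.5000
κ_2(A)·‖δb‖/‖b‖ = 0.6547
solve Ax = b  →  x = [-183.9412 -345.5980]
‖b‖₂ = 3.1623 and ‖x‖₂ = 391.5001
re-solving with b+δb shifts x by Δx of norm 0.6901
relative error = 0.0018
so the bound overstates the realised error by a factor of ≈ 371.4096 (computed from the unrounded values)


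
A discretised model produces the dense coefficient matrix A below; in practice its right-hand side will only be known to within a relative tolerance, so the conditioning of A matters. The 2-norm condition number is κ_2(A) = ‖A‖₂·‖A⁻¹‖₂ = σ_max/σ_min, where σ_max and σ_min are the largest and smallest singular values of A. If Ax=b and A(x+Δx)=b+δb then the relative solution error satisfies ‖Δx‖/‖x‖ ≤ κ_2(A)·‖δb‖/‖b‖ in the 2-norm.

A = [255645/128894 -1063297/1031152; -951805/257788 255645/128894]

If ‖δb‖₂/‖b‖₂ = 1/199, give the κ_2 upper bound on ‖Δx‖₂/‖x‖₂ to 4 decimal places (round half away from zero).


0.8965

form AᵀA = [4039274125/229946896 -4308385185/459893792; -4308385185/459893792 18385051681/3679150336] with trace 287243729/12730624 and determinant 3258025/203689984
solving λ² − 287243729/12730624·λ + 3258025/203689984 = 0 gives λ = 361/16, 9025/12730624
σ_max=√(361/16)=(19/4), σ_min=√(9025/12730624)=(95/3568) → κ = 178.4000
κ_2(A)·‖δb‖/‖b‖ = 0.8965


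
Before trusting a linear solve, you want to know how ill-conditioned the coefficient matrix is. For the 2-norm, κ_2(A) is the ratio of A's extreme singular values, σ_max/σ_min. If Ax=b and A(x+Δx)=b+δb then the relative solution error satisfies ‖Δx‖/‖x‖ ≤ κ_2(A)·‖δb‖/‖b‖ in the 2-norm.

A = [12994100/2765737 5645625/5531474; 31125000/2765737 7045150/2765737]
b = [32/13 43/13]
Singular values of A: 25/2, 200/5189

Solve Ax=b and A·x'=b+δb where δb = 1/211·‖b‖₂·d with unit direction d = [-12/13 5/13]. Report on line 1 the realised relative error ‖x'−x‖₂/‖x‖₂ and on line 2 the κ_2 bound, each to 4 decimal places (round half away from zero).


0.0195
1.5370

largest singular value 25/2, smallest 200/5189
condition number: (25/2) ÷ (200/5189) = 324.3125
perturbation bound = 324.3125·1/211 = 1.5370
solve Ax = b  →  x = [6.0074 -25.2420]
‖b‖₂ = 4.1231 and ‖x‖₂ = 25.9470
Δx = A⁻¹·δb where δb = 1/211·4.1231·d; ‖Δx‖ = 0.5070
relative error = 0.0195
tightness: 0.0195 against a bound of 1.5370 (unrounded ratio ≈ 0.0127)


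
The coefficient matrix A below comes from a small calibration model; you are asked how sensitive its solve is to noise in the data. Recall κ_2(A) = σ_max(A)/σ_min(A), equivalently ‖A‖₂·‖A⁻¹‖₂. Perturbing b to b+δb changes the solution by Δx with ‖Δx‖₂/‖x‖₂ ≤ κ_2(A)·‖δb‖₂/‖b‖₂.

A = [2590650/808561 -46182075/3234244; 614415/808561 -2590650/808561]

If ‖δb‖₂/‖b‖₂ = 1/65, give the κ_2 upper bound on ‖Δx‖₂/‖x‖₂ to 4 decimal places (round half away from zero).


AᵀA = [4217116725/388917841 -37480228875/777835682; -37480228875/777835682 1332639815625/6222685456]; tr = 832905225/3701776, det = 1265625/3701776
eigenvalues of AᵀA: λ = (tr ± √(tr²−4·det))/2 = 225, 5625/3701776
κ_2(A) = √(λ_max/λ_min) = √(225 / (5625/3701776)) = 384.8000
perturbation bound = 384.8000·1/65 = 5.9200

5.9200


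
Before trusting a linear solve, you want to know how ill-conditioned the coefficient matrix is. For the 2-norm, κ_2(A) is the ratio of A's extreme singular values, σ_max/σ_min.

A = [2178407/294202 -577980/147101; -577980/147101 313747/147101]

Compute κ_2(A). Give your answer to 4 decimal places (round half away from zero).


254.5000

M = AᵀA = [21043946641/299497636 -2805803910/74874409; -2805803910/74874409 1496533081/74874409]. tr(M)=93529685/1036324, det(M)=130321/1036324
eigenvalues of AᵀA: λ = (tr ± √(tr²−4·det))/2 = 361/4, 361/259081
κ = σ_max/σ_min = (19/2)/(19/509) = 254.5000


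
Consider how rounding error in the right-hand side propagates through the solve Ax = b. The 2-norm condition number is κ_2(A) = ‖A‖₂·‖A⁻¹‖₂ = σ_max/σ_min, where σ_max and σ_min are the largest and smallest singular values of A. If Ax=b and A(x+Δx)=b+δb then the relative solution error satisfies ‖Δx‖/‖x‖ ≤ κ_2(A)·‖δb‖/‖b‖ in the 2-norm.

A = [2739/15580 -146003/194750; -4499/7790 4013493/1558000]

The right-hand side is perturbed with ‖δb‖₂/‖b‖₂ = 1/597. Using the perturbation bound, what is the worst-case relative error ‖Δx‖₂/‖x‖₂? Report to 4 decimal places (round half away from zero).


form AᵀA = [3538645/9709456 -157250511/97094560; -157250511/97094560 27955849801/3883782400] with trace 17472521/2310400 and determinant 14641/36966400
λ_max, λ_min = (17472521/2310400 ± √305280533453841/5337948160000)/2 = 121/16, 121/2310400
κ = σ_max/σ_min = (11/4)/(11/1520) = 380.0000
κ_2(A)·‖δb‖/‖b‖ = 0.6365

0.6365


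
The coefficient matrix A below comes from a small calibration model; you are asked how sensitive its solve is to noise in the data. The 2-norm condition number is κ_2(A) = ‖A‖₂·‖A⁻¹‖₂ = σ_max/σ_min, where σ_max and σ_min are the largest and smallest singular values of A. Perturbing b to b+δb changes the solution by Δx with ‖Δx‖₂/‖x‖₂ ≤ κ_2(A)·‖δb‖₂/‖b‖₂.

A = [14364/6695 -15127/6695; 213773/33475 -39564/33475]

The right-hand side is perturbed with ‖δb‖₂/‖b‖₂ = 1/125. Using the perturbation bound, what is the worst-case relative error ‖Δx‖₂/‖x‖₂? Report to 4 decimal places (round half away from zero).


0.0330

form AᵀA = [300929041/6630625 -82188288/6630625; -82188288/6630625 43112209/6630625] with trace 550466/10609 and determinant 1500625/10609
λ_max, λ_min = (550466/10609 ± √239332294656/112550881)/2 = 49, 30625/10609
κ = σ_max/σ_min = 7/(175/103) = 4.1200
perturbation bound = 4.1200·1/125 = 0.0330


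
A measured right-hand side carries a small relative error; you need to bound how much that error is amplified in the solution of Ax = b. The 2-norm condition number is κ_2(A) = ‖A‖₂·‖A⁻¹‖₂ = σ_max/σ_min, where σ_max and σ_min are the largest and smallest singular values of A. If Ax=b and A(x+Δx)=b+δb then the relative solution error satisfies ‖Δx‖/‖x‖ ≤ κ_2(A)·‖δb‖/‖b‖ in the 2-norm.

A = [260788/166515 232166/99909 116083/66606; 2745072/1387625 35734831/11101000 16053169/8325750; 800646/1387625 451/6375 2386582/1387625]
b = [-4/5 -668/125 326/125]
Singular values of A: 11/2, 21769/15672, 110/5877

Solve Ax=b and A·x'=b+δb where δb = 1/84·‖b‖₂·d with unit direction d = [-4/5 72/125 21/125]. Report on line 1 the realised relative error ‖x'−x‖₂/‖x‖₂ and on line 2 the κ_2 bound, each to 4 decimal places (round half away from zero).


from the listed singular values, σ₁ = 11/2, σ_n = 110/5877
condition number: (11/2) ÷ (110/5877) = 293.8500
κ_2(A)·‖δb‖/‖b‖ = 3.4982
solve Ax = b  →  x = [93.9412 -42.4688 -28.2520]
‖b‖₂ = 6.0000 and ‖x‖₂ = 106.8958
re-solving with b+δb shifts x by Δx of norm 3.8162
dividing the unrounded norms, ‖Δx‖/‖x‖ = 0.0357
so the bound overstates the realised error by a factor of ≈ 97.9878 (computed from the unrounded values)

0.0357
3.4982


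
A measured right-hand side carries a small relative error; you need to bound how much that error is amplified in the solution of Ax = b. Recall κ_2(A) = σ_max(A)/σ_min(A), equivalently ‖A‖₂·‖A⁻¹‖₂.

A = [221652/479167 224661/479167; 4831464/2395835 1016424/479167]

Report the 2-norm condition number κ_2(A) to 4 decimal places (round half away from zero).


251.8750

form AᵀA = [14617064016/3414649225 3069481716/682929845; 3069481716/682929845 644610537/136585969] with trace 36542601/4060225 and determinant 5184/4060225
solving λ² − 36542601/4060225·λ + 5184/4060225 = 0 gives λ = 9, 576/4060225
σ_max=√9=3, σ_min=√(576/4060225)=(24/2015) → κ = 251.8750


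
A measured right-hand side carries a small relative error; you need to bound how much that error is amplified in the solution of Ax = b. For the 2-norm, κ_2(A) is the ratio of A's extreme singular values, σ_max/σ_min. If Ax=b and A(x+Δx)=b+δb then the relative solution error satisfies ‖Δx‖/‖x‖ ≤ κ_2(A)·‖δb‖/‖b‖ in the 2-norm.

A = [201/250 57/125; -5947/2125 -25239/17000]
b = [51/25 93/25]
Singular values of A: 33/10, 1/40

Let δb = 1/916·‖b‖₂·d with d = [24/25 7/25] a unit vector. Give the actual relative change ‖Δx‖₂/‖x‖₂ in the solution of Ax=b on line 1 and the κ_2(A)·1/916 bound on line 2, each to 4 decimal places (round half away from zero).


largest singular value 33/10, smallest 1/40
κ_2(A) = (33/10) / (1/40) = 132.0000
bound on ‖Δx‖/‖x‖: κ·ε = 132.0000·1/916 = 0.1441
solve Ax = b  →  x = [-57.2727 105.4545]
‖b‖₂ = 4.2426 and ‖x‖₂ = 120.0034
δb = ε·‖b‖·d = [0.0044 0.0013]; solving A·Δx = δb gives ‖Δx‖ = 0.1853
realised ‖Δx‖/‖x‖ = 0.0015
tightness: 0.0015 against a bound of 0.1441 (unrounded ratio ≈ 0.0107)

0.0015
0.1441


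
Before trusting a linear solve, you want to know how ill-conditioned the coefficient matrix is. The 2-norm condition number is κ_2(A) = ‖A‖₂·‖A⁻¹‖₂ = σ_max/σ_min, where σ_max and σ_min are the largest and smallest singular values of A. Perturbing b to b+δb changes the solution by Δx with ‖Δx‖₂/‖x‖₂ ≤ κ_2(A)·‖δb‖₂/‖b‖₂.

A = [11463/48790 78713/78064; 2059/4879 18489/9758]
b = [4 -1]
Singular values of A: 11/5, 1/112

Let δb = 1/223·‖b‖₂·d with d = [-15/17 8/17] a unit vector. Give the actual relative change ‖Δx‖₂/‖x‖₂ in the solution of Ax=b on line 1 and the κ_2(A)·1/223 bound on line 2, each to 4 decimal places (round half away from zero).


0.0046
1.1049

largest singular value 11/5, smallest 1/112
condition number: (11/5) ÷ (1/112) = 246.4000
perturbation bound = 246.4000·1/223 = 1.1049
solve Ax = b  →  x = [437.1729 -97.8980]
2-norm of b is 4.1231; of x, 448.0002
with δb = [-0.0163 0.0087], A·Δx = δb → ‖Δx‖ = 2.0708
dividing the unrounded norms, ‖Δx‖/‖x‖ = 0.0046
realised/bound (from unrounded values) ≈ 0.0042


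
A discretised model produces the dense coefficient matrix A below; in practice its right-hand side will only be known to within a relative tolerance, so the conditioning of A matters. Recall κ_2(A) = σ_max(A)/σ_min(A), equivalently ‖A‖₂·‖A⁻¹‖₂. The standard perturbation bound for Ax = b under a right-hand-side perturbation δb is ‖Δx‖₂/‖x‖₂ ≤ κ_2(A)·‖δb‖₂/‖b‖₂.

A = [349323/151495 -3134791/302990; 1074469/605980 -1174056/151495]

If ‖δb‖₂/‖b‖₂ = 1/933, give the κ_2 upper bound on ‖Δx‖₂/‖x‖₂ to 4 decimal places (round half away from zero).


AᵀA = [124276342609/14688470416 -69031919385/1836058802; -69031919385/1836058802 613621783129/3672117604]; tr = 1534065125/8737936, det = 7890481/34951744
λ_max, λ_min = (1534065125/8737936 ± √2353286861223278409/76351525540096)/2 = 2809/16, 2809/2184484
κ = σ_max/σ_min = (53/4)/(53/1478) = 369.5000
perturbation bound = 369.5000·1/933 = 0.3960

0.3960


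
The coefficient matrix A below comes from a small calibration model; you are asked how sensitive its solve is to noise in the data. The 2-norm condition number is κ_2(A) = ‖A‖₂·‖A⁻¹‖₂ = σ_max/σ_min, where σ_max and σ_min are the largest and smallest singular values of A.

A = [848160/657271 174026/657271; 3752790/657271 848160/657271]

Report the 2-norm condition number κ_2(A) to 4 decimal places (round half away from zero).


234.6000

M = AᵀA = [8805953700/256992961 1981301760/256992961; 1981301760/256992961 445960996/256992961]. tr(M)=5503816/152881, det(M)=3600/152881
char-poly roots: 36 and 100/152881
σ_max=√36=6, σ_min=√(100/152881)=(10/391) → κ = 234.6000


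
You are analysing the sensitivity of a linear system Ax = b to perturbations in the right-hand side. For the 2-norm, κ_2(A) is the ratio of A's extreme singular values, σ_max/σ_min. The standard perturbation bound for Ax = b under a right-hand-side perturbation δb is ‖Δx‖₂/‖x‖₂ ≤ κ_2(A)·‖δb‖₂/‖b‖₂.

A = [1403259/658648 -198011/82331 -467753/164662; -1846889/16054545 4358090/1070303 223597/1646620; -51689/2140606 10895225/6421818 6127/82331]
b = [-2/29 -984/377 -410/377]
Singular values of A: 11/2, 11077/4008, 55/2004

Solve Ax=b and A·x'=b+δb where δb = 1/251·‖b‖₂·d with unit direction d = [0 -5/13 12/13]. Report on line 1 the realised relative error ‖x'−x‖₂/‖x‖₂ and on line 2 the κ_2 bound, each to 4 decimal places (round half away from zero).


0.5070
0.7984

largest singular value 11/2, smallest 55/2004
κ_2(A) = (11/2) / (55/2004) = 200.4000
worst-case relative error ≤ 200.4000 × 1/251 = 0.7984
solve Ax = b  →  x = [-0.2804 -0.6614 0.3739]
2-norm of b is 2.8284; of x, 0.8099
Δx = A⁻¹·δb where δb = 1/251·2.8284·d; ‖Δx‖ = 0.4106
relative error = 0.5070
tightness: 0.5070 against a bound of 0.7984 (unrounded ratio ≈ 0.6350)


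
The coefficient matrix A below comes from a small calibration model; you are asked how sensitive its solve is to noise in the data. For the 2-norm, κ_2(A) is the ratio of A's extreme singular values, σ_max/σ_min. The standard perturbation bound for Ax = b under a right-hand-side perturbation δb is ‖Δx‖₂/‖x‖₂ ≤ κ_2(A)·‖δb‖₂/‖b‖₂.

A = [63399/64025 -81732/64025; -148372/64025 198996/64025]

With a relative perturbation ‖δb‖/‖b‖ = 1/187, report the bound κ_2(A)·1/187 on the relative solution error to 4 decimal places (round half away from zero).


0.7901

AᵀA = [30809093/4851125 -41073564/4851125; -41073564/4851125 54768672/4851125]; tr = 17115553/970225, det = 345744/24255625
solving λ² − 17115553/970225·λ + 345744/24255625 = 0 gives λ = 441/25, 784/970225
κ_2(A) = √(λ_max/λ_min) = √((441/25) / (784/970225)) = 147.7500
worst-case relative error ≤ 147.7500 × 1/187 = 0.7901


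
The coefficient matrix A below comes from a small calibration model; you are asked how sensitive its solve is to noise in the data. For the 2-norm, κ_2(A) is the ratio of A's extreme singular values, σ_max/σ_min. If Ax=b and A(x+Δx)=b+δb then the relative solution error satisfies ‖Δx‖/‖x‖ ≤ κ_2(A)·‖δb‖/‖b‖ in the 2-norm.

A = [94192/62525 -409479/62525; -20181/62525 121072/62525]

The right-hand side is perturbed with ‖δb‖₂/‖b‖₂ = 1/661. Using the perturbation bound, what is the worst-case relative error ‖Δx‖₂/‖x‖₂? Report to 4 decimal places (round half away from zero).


form AᵀA = [14847049/6255001 -65620800/6255001; -65620800/6255001 291730369/6255001] with trace 182378/3721 and determinant 2401/3721
char-poly roots: 49 and 49/3721
κ = σ_max/σ_min = 7/(7/61) = 61.0000
worst-case relative error ≤ 61.0000 × 1/661 = 0.0923

0.0923
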